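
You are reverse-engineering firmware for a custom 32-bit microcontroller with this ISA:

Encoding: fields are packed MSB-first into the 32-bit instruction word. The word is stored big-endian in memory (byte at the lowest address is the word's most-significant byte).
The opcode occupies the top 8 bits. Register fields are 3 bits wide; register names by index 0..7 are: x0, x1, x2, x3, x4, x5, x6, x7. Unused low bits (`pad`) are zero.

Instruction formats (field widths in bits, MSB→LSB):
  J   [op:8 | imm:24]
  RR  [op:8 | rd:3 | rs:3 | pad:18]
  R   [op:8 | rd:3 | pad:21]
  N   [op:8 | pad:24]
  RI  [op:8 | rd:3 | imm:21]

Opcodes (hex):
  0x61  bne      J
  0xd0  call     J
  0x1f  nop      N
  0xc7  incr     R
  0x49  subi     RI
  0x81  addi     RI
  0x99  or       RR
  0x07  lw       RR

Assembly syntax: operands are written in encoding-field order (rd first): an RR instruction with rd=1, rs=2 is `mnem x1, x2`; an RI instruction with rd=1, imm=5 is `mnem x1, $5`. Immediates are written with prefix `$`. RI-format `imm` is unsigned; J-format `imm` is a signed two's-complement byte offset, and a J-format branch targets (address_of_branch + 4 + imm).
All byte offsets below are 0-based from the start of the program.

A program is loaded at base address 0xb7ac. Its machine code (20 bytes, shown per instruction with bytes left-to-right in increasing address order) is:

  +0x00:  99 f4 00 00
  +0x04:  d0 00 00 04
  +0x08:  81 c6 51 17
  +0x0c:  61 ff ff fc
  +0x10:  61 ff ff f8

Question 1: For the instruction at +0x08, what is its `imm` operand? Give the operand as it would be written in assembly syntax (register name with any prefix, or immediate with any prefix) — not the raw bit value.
$413975

[08] 81 c6 51 17 → 0x81c65117
  top 8b → 0x81 → addi [RI]
  [23:21] rd=6 = x6
  [20:0] imm=413975 = $413975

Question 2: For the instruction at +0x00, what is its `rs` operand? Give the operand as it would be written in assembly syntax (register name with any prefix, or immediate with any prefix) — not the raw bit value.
[00] 99 f4 00 00 → 0x99f40000
  op=0x99f40000>>24=0x99 ⇒ or (RR)
  rd@[23:21]=0x7 ⇒ x7
  rs@[20:18]=0x5 ⇒ x5

x5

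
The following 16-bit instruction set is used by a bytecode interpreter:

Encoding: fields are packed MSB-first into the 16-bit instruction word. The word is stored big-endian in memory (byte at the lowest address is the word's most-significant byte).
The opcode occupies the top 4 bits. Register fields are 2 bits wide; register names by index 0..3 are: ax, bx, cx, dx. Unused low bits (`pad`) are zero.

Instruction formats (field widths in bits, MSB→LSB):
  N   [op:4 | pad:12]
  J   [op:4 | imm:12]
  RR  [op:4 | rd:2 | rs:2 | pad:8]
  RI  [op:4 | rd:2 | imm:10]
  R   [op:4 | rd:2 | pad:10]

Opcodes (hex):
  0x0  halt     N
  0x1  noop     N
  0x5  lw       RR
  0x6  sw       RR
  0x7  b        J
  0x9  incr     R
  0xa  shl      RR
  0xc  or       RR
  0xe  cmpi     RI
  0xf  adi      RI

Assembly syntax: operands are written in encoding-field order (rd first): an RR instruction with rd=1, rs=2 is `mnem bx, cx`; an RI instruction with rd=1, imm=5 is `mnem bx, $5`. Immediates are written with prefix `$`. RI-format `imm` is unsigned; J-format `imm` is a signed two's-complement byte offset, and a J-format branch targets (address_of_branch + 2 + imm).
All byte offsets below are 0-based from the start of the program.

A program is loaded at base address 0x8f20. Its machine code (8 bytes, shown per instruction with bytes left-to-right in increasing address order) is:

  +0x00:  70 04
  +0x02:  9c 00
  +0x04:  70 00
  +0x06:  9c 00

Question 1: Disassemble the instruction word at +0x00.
b $4

@+00  big-endian(70 04) = 0x7004
  opcode bits[15:12]=0x7: b/J
  imm: (w>>0)&0xfff=0x4 → $4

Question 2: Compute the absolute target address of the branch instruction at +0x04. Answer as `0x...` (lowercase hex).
off 0x04: read 70 00 as big → 0x7000
  top 4b → 0x7 → b [J]
  [11:0] imm=0 = $0
  target = base 0x8f20 + off 0x04 + 2 + imm 0 = 0x8f26

0x8f26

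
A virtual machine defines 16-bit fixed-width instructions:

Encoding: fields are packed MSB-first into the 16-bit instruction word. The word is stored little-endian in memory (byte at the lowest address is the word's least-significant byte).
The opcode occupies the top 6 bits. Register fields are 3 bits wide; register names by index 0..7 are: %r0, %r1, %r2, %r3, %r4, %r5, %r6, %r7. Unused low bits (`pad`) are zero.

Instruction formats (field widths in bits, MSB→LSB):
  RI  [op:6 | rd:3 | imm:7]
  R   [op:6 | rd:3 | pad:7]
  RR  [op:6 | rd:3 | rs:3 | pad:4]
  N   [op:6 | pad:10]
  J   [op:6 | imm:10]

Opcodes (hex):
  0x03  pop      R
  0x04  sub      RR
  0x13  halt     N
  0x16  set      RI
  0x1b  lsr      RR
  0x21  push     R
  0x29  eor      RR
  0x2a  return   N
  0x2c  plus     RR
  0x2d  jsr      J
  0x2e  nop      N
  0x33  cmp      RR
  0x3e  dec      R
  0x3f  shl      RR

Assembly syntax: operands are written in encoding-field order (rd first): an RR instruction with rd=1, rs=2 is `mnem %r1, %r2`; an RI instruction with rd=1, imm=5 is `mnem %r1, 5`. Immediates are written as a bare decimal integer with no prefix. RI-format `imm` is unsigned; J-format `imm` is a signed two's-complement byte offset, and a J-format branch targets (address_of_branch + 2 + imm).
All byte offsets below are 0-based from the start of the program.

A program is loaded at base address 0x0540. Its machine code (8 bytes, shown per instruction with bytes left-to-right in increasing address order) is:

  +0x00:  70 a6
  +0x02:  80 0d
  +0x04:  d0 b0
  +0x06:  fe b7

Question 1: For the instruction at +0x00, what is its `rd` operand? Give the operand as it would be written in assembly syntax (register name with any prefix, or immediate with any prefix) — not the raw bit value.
%r4

+0x00: 70 a6 ⇒ word 0xa670 (little)
  opcode bits[15:10]=0x29: eor/RR
  [9:7] rd=4 = %r4
  [6:4] rs=7 = %r7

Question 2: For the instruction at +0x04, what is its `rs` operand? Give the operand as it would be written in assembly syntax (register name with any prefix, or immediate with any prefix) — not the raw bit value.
[04] d0 b0 → 0xb0d0
  opcode bits[15:10]=0x2c: plus/RR
  rd@[9:7]=0x1 ⇒ %r1
  rs@[6:4]=0x5 ⇒ %r5

%r5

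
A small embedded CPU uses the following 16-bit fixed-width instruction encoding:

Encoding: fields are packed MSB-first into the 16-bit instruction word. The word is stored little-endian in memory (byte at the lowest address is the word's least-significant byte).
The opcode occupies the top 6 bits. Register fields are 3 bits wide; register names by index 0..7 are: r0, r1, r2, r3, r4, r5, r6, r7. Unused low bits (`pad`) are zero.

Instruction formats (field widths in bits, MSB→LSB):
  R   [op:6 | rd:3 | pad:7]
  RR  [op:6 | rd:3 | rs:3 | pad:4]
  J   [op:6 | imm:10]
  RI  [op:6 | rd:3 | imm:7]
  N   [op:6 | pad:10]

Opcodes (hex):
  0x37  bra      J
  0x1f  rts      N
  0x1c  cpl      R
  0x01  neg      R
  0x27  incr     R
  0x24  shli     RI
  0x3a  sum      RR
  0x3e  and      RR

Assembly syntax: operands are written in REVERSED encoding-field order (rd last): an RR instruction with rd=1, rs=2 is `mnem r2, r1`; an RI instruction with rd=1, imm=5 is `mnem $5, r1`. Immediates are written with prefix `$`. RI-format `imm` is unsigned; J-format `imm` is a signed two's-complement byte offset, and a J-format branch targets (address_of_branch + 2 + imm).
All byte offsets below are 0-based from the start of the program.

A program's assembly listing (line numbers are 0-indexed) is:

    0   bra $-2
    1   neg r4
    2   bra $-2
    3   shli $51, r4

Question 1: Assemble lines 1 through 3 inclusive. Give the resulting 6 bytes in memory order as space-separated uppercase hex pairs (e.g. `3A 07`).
00 06 FE DF 33 92

line 1 (neg): pack op=0x1:6|rd=4:3|pad=0:7 = 0x0600; little→ 00 06
line 2 (bra): pack op=0x37:6|imm=-2:10 = 0xdffe; little→ fe df
line 3 (shli): pack op=0x24:6|rd=4:3|imm=51:7 = 0x9233; little→ 33 92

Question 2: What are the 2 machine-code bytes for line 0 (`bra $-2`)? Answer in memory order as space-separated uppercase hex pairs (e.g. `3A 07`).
FE DF

line 0 (bra): pack op=0x37:6|imm=-2:10 = 0xdffe; little→ fe df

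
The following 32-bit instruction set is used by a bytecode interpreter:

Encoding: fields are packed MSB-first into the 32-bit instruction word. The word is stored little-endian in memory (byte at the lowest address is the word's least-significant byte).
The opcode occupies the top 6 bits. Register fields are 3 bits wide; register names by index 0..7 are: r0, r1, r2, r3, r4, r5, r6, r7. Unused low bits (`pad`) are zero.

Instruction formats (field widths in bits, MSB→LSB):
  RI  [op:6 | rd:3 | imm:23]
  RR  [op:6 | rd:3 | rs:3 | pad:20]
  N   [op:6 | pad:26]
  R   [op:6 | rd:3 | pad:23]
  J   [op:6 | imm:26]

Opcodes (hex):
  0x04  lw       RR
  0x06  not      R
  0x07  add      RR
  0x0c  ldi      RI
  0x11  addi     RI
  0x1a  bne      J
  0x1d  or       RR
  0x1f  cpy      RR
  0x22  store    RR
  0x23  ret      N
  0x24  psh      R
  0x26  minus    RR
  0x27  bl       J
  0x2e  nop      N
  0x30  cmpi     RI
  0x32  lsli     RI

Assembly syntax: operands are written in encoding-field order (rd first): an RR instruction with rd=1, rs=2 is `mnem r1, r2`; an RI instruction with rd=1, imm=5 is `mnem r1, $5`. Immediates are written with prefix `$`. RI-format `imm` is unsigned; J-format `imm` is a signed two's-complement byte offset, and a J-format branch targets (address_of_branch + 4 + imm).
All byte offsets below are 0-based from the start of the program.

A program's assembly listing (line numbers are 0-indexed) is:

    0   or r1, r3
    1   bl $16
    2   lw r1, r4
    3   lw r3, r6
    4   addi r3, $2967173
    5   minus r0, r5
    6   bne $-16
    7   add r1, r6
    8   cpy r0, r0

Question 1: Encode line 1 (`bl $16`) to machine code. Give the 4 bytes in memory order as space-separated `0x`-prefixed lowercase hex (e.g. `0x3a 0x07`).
L1: bl op=0x27:6|imm=16:26 ⇒ 0x9c000010 ⇒ little 10 00 00 9c

0x10 0x00 0x00 0x9c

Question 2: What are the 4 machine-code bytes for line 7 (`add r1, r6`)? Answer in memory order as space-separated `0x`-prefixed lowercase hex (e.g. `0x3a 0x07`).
0x00 0x00 0xe0 0x1c

7. add fields op=0x7:6|rd=1:3|rs=6:3|pad=0:20 → word 1ce00000h → 00 00 e0 1c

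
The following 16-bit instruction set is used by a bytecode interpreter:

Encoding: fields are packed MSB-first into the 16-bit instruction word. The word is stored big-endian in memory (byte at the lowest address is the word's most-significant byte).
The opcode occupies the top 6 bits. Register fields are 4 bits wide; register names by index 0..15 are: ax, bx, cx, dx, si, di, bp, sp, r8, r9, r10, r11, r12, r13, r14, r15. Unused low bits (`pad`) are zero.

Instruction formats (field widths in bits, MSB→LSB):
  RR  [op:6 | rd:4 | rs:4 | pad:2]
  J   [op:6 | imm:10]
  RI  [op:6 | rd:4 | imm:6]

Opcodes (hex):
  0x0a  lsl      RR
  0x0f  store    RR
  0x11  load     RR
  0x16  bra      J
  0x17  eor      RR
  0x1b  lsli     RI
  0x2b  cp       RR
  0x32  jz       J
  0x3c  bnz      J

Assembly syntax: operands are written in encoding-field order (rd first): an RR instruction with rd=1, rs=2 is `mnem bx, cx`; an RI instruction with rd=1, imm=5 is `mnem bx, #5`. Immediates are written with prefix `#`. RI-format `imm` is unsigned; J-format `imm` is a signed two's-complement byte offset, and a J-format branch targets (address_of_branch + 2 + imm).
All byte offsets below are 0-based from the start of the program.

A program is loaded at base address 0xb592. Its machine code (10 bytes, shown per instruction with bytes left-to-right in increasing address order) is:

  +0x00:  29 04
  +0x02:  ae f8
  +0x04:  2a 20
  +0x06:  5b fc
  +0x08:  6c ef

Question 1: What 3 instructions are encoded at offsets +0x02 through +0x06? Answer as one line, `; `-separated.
cp r11, r14; lsl r8, r8; bra #-4

@+02  big-endian(ae f8) = 0xaef8
  opcode bits[15:10]=0x2b: cp/RR
  [9:6] rd=11 = r11
  [5:2] rs=14 = r14
@+04  big-endian(2a 20) = 0x2a20
  opcode bits[15:10]=0xa: lsl/RR
  [9:6] rd=8 = r8
  [5:2] rs=8 = r8
@+06  big-endian(5b fc) = 0x5bfc
  opcode bits[15:10]=0x16: bra/J
  [9:0] imm=1020 (s10→-4) = #-4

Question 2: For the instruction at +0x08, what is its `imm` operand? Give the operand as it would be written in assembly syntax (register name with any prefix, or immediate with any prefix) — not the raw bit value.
+0x08: 6c ef ⇒ word 0x6cef (big)
  top 6b → 0x1b → lsli [RI]
  rd: (w>>6)&0xf=0x3 → dx
  imm: (w>>0)&0x3f=0x2f → #47

#47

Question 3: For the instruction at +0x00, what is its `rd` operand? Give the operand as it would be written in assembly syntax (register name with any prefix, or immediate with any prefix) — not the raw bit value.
si

+0x00: 29 04 ⇒ word 0x2904 (big)
  op=0x2904>>10=0xa ⇒ lsl (RR)
  rd@[9:6]=0x4 ⇒ si
  rs@[5:2]=0x1 ⇒ bx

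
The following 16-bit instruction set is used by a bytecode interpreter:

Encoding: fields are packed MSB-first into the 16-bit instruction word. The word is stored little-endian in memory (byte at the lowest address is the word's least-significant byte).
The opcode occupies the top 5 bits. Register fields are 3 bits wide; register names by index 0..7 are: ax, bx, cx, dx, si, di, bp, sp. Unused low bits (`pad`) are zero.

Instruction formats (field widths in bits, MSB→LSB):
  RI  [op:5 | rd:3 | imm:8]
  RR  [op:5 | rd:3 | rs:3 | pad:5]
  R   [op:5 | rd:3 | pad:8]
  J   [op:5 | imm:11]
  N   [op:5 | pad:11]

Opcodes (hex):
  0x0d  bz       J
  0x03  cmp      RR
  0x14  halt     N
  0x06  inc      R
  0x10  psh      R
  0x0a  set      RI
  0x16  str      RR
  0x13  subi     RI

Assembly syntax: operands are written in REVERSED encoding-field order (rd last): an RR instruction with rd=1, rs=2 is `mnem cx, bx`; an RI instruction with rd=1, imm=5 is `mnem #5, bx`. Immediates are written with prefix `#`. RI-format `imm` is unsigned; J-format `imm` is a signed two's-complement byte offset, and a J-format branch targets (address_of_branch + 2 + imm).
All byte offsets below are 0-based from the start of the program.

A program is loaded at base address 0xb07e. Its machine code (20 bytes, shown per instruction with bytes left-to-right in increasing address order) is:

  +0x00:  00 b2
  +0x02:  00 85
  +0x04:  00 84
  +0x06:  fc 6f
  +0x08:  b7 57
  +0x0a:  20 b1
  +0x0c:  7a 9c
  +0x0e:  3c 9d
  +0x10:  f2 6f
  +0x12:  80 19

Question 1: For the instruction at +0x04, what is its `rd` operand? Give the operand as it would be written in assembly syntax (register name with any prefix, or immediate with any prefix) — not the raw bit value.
si

off 0x04: read 00 84 as little → 0x8400
  top 5b → 0x10 → psh [R]
  rd@[10:8]=0x4 ⇒ si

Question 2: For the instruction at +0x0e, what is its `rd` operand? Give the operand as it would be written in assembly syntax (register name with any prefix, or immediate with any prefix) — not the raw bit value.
di

[0e] 3c 9d → 0x9d3c
  op=0x9d3c>>11=0x13 ⇒ subi (RI)
  rd: (w>>8)&0x7=0x5 → di
  imm: (w>>0)&0xff=0x3c → #60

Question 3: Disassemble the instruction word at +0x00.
+0x00: 00 b2 ⇒ word 0xb200 (little)
  op=0xb200>>11=0x16 ⇒ str (RR)
  rd@[10:8]=0x2 ⇒ cx
  rs@[7:5]=0x0 ⇒ ax

str ax, cx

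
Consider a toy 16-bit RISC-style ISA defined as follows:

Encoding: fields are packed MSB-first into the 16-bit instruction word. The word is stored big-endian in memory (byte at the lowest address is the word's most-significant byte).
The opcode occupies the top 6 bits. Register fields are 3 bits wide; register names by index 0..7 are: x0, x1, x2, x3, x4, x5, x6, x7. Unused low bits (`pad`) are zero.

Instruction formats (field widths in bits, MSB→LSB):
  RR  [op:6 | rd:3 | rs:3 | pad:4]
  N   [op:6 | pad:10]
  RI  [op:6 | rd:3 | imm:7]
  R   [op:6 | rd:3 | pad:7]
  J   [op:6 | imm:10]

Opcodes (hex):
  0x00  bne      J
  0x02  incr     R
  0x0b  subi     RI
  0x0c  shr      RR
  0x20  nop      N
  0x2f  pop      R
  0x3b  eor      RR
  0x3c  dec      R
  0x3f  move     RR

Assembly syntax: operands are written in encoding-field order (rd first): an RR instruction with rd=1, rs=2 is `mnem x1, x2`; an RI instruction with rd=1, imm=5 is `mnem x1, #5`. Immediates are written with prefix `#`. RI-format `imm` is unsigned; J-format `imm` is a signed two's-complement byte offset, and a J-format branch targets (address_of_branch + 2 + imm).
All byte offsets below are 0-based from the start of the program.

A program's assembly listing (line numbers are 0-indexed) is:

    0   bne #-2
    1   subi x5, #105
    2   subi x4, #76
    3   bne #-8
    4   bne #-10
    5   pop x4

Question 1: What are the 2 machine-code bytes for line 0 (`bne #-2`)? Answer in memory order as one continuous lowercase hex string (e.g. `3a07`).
0. bne fields op=0x0:6|imm=-2:10 → word 03feh → 03 fe

03fe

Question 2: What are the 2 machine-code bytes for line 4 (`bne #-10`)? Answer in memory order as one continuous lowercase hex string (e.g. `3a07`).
L4: bne op=0x0:6|imm=-10:10 ⇒ 0x03f6 ⇒ big 03 f6

03f6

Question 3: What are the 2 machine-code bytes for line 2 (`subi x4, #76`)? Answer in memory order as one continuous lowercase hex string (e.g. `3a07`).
2. subi fields op=0xb:6|rd=4:3|imm=76:7 → word 2e4ch → 2e 4c

2e4c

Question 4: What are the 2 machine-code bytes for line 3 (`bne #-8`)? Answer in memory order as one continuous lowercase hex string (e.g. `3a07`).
03f8

line 3 (bne): pack op=0x0:6|imm=-8:10 = 0x03f8; big→ 03 f8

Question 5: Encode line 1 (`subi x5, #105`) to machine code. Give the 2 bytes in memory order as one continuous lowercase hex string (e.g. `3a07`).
2ee9

1. subi fields op=0xb:6|rd=5:3|imm=105:7 → word 2ee9h → 2e e9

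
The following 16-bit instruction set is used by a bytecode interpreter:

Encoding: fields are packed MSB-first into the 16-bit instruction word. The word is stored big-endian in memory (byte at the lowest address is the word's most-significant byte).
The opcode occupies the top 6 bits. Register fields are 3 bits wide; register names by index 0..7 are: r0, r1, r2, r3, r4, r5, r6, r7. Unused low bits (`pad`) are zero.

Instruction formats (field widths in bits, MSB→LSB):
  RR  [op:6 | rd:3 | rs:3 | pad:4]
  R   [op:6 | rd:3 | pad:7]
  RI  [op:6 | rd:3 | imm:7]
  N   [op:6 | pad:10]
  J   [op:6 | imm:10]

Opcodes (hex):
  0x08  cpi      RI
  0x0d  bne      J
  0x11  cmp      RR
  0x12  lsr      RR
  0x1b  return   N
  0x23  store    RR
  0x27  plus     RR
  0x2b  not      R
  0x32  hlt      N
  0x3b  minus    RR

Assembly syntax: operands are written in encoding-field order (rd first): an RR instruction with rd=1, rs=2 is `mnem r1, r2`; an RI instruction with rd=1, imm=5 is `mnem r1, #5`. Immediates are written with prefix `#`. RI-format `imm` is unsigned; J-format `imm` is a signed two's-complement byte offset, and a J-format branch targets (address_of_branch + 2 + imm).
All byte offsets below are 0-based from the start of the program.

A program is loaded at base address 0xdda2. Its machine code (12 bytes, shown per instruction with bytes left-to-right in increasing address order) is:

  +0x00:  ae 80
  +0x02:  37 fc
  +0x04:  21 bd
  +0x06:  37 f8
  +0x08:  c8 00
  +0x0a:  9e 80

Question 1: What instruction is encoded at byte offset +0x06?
bne #-8

+0x06: 37 f8 ⇒ word 0x37f8 (big)
  opcode bits[15:10]=0xd: bne/J
  [9:0] imm=1016 (s10→-8) = #-8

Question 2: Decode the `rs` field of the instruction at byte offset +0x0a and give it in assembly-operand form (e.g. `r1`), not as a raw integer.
[0a] 9e 80 → 0x9e80
  op=0x9e80>>10=0x27 ⇒ plus (RR)
  [9:7] rd=5 = r5
  [6:4] rs=0 = r0

r0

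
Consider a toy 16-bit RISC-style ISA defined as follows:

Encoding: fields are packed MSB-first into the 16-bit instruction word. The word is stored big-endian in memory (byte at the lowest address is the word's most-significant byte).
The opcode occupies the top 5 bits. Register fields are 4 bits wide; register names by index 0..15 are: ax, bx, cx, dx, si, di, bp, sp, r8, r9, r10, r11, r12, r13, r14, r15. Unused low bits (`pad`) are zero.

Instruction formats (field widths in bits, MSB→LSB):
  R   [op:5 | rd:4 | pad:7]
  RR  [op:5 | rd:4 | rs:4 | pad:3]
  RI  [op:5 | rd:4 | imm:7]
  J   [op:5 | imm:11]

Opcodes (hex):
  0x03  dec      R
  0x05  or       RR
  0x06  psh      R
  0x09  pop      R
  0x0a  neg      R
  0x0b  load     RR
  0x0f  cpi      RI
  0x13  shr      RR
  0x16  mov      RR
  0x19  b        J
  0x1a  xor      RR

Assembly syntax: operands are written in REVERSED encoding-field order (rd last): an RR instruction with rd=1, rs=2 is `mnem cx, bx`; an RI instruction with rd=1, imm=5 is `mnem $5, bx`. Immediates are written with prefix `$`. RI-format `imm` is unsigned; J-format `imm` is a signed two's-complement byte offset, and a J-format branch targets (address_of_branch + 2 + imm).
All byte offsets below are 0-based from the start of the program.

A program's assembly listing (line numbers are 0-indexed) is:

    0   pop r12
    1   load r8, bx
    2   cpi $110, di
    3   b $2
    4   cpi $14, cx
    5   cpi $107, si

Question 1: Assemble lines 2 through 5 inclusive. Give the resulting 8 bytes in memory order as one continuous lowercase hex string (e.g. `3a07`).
7aeec802790e7a6b

line 2 (cpi): pack op=0xf:5|rd=5:4|imm=110:7 = 0x7aee; big→ 7a ee
line 3 (b): pack op=0x19:5|imm=2:11 = 0xc802; big→ c8 02
line 4 (cpi): pack op=0xf:5|rd=2:4|imm=14:7 = 0x790e; big→ 79 0e
line 5 (cpi): pack op=0xf:5|rd=4:4|imm=107:7 = 0x7a6b; big→ 7a 6b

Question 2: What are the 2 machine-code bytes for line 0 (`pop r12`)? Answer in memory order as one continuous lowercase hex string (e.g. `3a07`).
line 0 (pop): pack op=0x9:5|rd=12:4|pad=0:7 = 0x4e00; big→ 4e 00

4e00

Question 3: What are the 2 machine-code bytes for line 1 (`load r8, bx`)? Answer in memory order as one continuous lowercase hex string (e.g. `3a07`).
58c0

L1: load op=0xb:5|rd=1:4|rs=8:4|pad=0:3 ⇒ 0x58c0 ⇒ big 58 c0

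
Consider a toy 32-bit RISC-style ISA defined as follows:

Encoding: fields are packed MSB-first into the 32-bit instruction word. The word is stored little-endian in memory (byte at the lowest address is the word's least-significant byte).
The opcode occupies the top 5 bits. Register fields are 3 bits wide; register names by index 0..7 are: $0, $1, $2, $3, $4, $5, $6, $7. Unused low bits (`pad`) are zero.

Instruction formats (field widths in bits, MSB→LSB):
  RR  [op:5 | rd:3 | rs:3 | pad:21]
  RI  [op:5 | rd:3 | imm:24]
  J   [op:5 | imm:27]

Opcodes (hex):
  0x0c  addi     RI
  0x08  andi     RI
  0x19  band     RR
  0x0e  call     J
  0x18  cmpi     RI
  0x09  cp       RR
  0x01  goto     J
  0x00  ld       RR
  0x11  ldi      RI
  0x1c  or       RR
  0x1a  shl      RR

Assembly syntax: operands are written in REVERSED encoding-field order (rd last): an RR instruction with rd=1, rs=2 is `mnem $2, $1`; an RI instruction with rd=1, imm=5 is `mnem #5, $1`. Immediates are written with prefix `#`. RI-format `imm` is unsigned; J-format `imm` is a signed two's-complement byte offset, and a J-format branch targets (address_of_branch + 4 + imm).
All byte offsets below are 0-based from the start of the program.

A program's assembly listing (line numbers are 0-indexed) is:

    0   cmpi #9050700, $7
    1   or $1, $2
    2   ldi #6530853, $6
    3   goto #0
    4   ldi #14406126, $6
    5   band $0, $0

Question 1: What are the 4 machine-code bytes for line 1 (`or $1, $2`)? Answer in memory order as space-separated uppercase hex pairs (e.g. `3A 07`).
1. or fields op=0x1c:5|rd=2:3|rs=1:3|pad=0:21 → word e2200000h → 00 00 20 e2

00 00 20 E2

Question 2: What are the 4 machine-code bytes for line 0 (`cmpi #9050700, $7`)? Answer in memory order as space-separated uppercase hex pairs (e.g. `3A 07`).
0. cmpi fields op=0x18:5|rd=7:3|imm=9050700:24 → word c78a1a4ch → 4c 1a 8a c7

4C 1A 8A C7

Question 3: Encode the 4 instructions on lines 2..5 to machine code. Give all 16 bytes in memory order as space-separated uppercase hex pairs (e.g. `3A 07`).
L2: ldi op=0x11:5|rd=6:3|imm=6530853:24 ⇒ 0x8e63a725 ⇒ little 25 a7 63 8e
L3: goto op=0x1:5|imm=0:27 ⇒ 0x08000000 ⇒ little 00 00 00 08
L4: ldi op=0x11:5|rd=6:3|imm=14406126:24 ⇒ 0x8edbd1ee ⇒ little ee d1 db 8e
L5: band op=0x19:5|rd=0:3|rs=0:3|pad=0:21 ⇒ 0xc8000000 ⇒ little 00 00 00 c8

25 A7 63 8E 00 00 00 08 EE D1 DB 8E 00 00 00 C8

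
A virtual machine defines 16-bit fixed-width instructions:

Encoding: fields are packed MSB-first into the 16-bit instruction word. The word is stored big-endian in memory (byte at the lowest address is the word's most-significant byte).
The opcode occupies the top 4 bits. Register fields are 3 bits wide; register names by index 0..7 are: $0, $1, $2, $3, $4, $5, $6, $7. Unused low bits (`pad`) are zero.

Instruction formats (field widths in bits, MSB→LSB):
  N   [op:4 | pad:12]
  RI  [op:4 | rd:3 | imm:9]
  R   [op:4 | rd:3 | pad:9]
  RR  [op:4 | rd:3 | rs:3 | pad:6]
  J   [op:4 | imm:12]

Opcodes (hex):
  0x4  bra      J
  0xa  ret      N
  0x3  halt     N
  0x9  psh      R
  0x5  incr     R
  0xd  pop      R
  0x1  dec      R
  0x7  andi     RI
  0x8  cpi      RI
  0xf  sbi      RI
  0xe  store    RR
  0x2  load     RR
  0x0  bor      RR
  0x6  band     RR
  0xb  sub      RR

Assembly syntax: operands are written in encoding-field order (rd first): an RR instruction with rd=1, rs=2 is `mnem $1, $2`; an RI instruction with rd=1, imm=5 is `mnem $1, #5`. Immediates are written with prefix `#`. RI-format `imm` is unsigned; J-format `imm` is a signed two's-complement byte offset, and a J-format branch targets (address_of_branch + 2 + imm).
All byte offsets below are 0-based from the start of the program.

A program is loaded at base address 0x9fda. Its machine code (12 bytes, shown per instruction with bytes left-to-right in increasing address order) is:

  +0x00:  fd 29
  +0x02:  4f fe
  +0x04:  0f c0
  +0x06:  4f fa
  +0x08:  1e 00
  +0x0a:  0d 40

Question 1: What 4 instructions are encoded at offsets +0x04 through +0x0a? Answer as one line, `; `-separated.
bor $7, $7; bra #-6; dec $7; bor $6, $5

[04] 0f c0 → 0x0fc0
  opcode bits[15:12]=0x0: bor/RR
  rd: (w>>9)&0x7=0x7 → $7
  rs: (w>>6)&0x7=0x7 → $7
[06] 4f fa → 0x4ffa
  opcode bits[15:12]=0x4: bra/J
  imm: (w>>0)&0xfff=0xffa (s12→-6) → #-6
[08] 1e 00 → 0x1e00
  opcode bits[15:12]=0x1: dec/R
  rd: (w>>9)&0x7=0x7 → $7
[0a] 0d 40 → 0x0d40
  opcode bits[15:12]=0x0: bor/RR
  rd: (w>>9)&0x7=0x6 → $6
  rs: (w>>6)&0x7=0x5 → $5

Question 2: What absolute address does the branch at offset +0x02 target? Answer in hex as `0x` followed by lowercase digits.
+0x02: 4f fe ⇒ word 0x4ffe (big)
  opcode bits[15:12]=0x4: bra/J
  [11:0] imm=4094 (s12→-2) = #-2
  target = base 0x9fda + off 0x02 + 2 + imm -2 = 0x9fdc

0x9fdc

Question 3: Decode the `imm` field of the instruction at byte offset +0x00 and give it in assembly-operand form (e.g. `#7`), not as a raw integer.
+0x00: fd 29 ⇒ word 0xfd29 (big)
  opcode bits[15:12]=0xf: sbi/RI
  rd@[11:9]=0x6 ⇒ $6
  imm@[8:0]=0x129 ⇒ #297

#297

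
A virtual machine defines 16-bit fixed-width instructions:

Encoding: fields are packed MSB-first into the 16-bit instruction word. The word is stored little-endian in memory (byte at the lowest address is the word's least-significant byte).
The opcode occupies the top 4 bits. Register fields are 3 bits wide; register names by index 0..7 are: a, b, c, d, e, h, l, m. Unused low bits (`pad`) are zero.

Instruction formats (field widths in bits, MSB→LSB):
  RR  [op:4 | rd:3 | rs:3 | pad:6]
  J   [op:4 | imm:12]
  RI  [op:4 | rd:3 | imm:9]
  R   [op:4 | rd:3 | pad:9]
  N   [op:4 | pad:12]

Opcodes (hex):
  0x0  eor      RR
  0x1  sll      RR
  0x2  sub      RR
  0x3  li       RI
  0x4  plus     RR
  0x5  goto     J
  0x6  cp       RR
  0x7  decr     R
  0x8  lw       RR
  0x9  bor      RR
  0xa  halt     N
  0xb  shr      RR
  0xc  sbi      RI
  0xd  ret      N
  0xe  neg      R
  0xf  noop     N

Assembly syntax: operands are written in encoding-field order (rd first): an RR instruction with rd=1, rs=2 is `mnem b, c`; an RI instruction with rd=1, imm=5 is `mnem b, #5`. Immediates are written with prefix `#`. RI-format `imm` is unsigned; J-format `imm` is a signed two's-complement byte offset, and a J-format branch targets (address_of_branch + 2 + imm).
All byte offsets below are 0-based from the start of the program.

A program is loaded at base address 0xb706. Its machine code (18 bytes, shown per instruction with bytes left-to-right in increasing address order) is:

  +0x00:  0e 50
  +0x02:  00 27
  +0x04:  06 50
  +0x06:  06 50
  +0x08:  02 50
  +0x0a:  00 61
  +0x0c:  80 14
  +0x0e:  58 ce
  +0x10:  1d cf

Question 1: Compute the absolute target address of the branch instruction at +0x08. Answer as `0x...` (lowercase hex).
[08] 02 50 → 0x5002
  opcode bits[15:12]=0x5: goto/J
  imm@[11:0]=0x2 ⇒ #2
  target = base 0xb706 + off 0x08 + 2 + imm 2 = 0xb712

0xb712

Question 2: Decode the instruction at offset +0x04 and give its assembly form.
@+04  little-endian(06 50) = 0x5006
  top 4b → 0x5 → goto [J]
  imm@[11:0]=0x6 ⇒ #6

goto #6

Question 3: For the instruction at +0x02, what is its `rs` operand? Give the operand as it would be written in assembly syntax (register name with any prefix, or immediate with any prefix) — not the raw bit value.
e

[02] 00 27 → 0x2700
  top 4b → 0x2 → sub [RR]
  [11:9] rd=3 = d
  [8:6] rs=4 = e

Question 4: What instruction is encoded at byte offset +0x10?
sbi m, #285

@+10  little-endian(1d cf) = 0xcf1d
  top 4b → 0xc → sbi [RI]
  rd@[11:9]=0x7 ⇒ m
  imm@[8:0]=0x11d ⇒ #285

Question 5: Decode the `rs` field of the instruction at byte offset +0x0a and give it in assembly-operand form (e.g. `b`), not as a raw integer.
@+0a  little-endian(00 61) = 0x6100
  top 4b → 0x6 → cp [RR]
  rd@[11:9]=0x0 ⇒ a
  rs@[8:6]=0x4 ⇒ e

e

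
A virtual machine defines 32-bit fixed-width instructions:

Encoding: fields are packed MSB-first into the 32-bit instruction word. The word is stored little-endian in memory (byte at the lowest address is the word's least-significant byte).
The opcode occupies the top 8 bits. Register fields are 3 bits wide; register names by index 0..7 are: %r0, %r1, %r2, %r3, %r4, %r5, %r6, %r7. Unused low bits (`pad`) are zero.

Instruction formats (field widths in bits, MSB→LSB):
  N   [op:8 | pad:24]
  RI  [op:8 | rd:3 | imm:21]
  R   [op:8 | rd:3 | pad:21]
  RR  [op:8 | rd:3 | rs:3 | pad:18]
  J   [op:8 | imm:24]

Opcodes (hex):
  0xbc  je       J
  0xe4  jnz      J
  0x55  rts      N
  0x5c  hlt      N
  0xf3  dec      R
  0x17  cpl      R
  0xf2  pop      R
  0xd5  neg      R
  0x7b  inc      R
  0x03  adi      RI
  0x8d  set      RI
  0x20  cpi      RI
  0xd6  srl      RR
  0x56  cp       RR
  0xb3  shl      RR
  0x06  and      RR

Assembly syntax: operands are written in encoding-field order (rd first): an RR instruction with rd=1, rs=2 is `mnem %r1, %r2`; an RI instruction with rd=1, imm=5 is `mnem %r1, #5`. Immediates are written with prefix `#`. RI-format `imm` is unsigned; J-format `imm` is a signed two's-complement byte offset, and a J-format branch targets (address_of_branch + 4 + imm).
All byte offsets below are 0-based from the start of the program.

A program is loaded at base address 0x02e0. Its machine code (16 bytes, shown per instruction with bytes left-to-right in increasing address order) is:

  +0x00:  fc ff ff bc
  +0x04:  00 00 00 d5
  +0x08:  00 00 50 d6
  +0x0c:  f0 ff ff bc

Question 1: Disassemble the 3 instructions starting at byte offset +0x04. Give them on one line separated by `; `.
neg %r0; srl %r2, %r4; je #-16

+0x04: 00 00 00 d5 ⇒ word 0xd5000000 (little)
  op=0xd5000000>>24=0xd5 ⇒ neg (R)
  rd@[23:21]=0x0 ⇒ %r0
+0x08: 00 00 50 d6 ⇒ word 0xd6500000 (little)
  op=0xd6500000>>24=0xd6 ⇒ srl (RR)
  rd@[23:21]=0x2 ⇒ %r2
  rs@[20:18]=0x4 ⇒ %r4
+0x0c: f0 ff ff bc ⇒ word 0xbcfffff0 (little)
  op=0xbcfffff0>>24=0xbc ⇒ je (J)
  imm@[23:0]=0xfffff0 (s24→-16) ⇒ #-16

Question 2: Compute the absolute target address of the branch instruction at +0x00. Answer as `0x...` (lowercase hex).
0x02e0

[00] fc ff ff bc → 0xbcfffffc
  op=0xbcfffffc>>24=0xbc ⇒ je (J)
  [23:0] imm=16777212 (s24→-4) = #-4
  target = base 0x02e0 + off 0x00 + 4 + imm -4 = 0x02e0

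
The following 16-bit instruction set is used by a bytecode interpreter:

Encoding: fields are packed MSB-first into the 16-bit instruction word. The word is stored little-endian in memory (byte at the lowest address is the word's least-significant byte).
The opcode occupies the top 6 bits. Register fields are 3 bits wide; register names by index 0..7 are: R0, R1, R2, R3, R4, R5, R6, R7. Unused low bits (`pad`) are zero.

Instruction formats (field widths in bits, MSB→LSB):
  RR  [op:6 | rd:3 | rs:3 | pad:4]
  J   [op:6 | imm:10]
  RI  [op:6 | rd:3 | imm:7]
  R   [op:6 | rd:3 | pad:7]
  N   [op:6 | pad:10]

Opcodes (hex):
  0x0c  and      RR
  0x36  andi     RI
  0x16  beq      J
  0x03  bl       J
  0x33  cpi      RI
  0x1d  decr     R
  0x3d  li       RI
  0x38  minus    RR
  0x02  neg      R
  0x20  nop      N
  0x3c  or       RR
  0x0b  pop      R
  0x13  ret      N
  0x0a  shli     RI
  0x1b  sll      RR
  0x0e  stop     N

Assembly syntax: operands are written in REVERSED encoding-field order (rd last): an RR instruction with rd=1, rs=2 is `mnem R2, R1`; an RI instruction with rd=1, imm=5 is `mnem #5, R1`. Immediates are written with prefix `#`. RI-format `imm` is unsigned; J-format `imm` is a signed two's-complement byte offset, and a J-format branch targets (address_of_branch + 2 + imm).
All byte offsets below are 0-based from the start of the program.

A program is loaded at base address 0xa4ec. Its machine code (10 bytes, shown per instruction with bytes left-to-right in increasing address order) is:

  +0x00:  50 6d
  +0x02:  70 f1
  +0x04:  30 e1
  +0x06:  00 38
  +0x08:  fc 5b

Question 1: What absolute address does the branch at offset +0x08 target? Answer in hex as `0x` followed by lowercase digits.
0xa4f2

@+08  little-endian(fc 5b) = 0x5bfc
  top 6b → 0x16 → beq [J]
  imm@[9:0]=0x3fc (s10→-4) ⇒ #-4
  target = base 0xa4ec + off 0x08 + 2 + imm -4 = 0xa4f2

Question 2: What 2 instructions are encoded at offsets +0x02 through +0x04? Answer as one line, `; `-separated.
or R7, R2; minus R3, R2

off 0x02: read 70 f1 as little → 0xf170
  op=0xf170>>10=0x3c ⇒ or (RR)
  [9:7] rd=2 = R2
  [6:4] rs=7 = R7
off 0x04: read 30 e1 as little → 0xe130
  op=0xe130>>10=0x38 ⇒ minus (RR)
  [9:7] rd=2 = R2
  [6:4] rs=3 = R3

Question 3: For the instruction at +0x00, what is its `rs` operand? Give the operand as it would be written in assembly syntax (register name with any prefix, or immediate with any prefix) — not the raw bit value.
R5

+0x00: 50 6d ⇒ word 0x6d50 (little)
  opcode bits[15:10]=0x1b: sll/RR
  rd@[9:7]=0x2 ⇒ R2
  rs@[6:4]=0x5 ⇒ R5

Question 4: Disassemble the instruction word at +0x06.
stop

off 0x06: read 00 38 as little → 0x3800
  top 6b → 0xe → stop [N]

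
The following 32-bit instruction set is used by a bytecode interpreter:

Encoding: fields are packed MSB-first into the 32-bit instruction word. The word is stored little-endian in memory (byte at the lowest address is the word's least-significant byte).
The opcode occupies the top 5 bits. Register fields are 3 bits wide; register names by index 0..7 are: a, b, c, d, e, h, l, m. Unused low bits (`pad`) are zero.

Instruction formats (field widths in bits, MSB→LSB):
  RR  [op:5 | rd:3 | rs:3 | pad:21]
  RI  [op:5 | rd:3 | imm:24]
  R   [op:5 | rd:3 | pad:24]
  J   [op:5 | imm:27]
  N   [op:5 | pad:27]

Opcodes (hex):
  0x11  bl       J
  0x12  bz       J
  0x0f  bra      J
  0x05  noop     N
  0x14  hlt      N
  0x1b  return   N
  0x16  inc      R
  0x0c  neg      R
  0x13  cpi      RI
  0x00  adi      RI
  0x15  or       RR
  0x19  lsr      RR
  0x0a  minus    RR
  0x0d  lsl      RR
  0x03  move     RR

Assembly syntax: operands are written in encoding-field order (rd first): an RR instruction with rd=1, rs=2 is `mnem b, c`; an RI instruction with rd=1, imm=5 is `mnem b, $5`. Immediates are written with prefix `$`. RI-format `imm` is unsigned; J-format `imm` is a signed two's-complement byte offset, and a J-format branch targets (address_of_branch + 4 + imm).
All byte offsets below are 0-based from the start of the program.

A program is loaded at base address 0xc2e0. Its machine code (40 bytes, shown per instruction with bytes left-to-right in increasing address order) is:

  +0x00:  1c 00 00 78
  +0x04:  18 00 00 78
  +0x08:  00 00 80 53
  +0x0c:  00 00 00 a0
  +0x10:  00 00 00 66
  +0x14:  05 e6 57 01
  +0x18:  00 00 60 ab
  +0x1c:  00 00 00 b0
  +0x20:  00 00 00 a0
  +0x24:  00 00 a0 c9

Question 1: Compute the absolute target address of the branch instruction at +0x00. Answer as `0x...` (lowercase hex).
0xc300

off 0x00: read 1c 00 00 78 as little → 0x7800001c
  top 5b → 0xf → bra [J]
  imm: (w>>0)&0x7ffffff=0x1c → $28
  target = base 0xc2e0 + off 0x00 + 4 + imm 28 = 0xc300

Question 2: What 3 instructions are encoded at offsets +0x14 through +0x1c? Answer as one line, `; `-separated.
[14] 05 e6 57 01 → 0x0157e605
  op=0x0157e605>>27=0x0 ⇒ adi (RI)
  [26:24] rd=1 = b
  [23:0] imm=5760517 = $5760517
[18] 00 00 60 ab → 0xab600000
  op=0xab600000>>27=0x15 ⇒ or (RR)
  [26:24] rd=3 = d
  [23:21] rs=3 = d
[1c] 00 00 00 b0 → 0xb0000000
  op=0xb0000000>>27=0x16 ⇒ inc (R)
  [26:24] rd=0 = a

adi b, $5760517; or d, d; inc a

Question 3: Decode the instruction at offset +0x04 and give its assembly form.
+0x04: 18 00 00 78 ⇒ word 0x78000018 (little)
  opcode bits[31:27]=0xf: bra/J
  imm: (w>>0)&0x7ffffff=0x18 → $24

bra $24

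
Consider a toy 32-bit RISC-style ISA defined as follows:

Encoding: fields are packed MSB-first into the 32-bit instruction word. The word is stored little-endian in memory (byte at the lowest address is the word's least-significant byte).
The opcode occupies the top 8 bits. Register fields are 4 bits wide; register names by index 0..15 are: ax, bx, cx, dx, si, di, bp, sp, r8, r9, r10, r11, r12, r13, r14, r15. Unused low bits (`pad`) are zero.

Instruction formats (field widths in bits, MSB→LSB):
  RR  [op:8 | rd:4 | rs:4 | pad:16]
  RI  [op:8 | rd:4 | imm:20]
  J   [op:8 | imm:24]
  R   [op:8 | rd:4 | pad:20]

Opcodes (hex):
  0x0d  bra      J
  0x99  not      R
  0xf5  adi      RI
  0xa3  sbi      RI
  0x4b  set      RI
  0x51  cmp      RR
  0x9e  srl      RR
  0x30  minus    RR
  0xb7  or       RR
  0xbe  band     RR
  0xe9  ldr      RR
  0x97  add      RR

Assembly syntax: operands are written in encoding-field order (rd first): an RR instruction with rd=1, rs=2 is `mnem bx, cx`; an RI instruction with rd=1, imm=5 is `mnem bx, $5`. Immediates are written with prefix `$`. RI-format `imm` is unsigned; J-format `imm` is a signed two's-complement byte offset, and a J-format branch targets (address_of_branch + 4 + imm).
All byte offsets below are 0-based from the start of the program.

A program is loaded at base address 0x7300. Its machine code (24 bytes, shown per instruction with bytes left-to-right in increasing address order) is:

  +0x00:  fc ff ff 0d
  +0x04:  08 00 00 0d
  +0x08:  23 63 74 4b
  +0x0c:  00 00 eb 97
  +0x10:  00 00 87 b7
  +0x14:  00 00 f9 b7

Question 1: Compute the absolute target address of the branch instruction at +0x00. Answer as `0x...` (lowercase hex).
+0x00: fc ff ff 0d ⇒ word 0x0dfffffc (little)
  opcode bits[31:24]=0xd: bra/J
  imm@[23:0]=0xfffffc (s24→-4) ⇒ $-4
  target = base 0x7300 + off 0x00 + 4 + imm -4 = 0x7300

0x7300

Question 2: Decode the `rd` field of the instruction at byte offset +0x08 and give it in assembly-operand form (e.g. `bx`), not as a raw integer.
[08] 23 63 74 4b → 0x4b746323
  top 8b → 0x4b → set [RI]
  [23:20] rd=7 = sp
  [19:0] imm=287523 = $287523

sp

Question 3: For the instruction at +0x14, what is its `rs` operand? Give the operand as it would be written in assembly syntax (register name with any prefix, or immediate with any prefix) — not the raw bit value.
off 0x14: read 00 00 f9 b7 as little → 0xb7f90000
  top 8b → 0xb7 → or [RR]
  [23:20] rd=15 = r15
  [19:16] rs=9 = r9

r9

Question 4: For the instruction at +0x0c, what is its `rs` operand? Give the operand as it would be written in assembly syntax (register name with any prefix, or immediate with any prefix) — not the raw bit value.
r11

[0c] 00 00 eb 97 → 0x97eb0000
  opcode bits[31:24]=0x97: add/RR
  rd: (w>>20)&0xf=0xe → r14
  rs: (w>>16)&0xf=0xb → r11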